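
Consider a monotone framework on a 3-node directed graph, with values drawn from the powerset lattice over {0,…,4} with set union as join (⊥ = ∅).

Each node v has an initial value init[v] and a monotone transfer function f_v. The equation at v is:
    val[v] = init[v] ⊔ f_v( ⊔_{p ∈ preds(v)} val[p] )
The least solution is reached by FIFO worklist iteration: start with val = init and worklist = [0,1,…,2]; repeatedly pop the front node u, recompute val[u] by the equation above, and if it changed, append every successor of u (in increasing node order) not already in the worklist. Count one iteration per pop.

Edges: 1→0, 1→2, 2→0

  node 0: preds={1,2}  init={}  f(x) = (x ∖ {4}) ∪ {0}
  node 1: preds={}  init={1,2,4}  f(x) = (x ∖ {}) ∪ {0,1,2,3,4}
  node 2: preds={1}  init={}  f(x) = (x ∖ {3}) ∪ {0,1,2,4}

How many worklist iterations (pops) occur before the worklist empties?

Trace (4 dequeues):
  [1] u=0 | in {1,2,4} | out {0,1,2} | prev {} | push {}
  [2] u=1 | in {} | out {0,1,2,3,4} | prev {1,2,4} | push {0}
  [3] u=2 | in {0,1,2,3,4} | out {0,1,2,4} | prev {} | push {}
  [4] u=0 | in {0,1,2,3,4} | out {0,1,2,3} | prev {0,1,2} | push {}

Converged values:
  [0] {0,1,2,3}
  [1] {0,1,2,3,4}
  [2] {0,1,2,4}

4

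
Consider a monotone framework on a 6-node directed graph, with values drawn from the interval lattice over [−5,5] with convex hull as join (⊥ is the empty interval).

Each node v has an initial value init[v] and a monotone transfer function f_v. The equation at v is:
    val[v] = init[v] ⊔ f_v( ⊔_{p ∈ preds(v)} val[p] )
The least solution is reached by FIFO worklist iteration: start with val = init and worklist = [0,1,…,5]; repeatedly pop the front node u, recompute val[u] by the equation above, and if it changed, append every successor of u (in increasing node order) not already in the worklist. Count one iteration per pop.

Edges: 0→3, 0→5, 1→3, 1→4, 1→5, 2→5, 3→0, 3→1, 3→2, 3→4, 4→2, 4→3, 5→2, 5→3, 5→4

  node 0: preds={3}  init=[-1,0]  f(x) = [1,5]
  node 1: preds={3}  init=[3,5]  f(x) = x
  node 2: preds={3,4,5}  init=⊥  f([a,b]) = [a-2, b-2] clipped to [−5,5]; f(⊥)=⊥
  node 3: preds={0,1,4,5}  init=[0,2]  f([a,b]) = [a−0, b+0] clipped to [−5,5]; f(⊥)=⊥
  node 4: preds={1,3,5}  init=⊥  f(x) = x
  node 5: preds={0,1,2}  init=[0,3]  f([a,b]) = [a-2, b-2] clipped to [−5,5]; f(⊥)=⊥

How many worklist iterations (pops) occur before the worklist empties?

Worklist (24 pops):
  #1 pop 0: in=[0,2] → [-1,5] (was [-1,0]); enqueue []
  #2 pop 1: in=[0,2] → [0,5] (was [3,5]); enqueue []
  #3 pop 2: in=[0,3] → [-2,1] (was ⊥); enqueue []
  #4 pop 3: in=[-1,5] → [-1,5] (was [0,2]); enqueue [0,1,2]
  #5 pop 4: in=[-1,5] → [-1,5] (was ⊥); enqueue [3]
  #6 pop 5: in=[-2,5] → [-4,3] (was [0,3]); enqueue [4]
  #7 pop 0: in=[-1,5] → [-1,5] (no change)
  #8 pop 1: in=[-1,5] → [-1,5] (was [0,5]); enqueue [5]
  #9 pop 2: in=[-4,5] → [-5,3] (was [-2,1]); enqueue []
  #10 pop 3: in=[-4,5] → [-4,5] (was [-1,5]); enqueue [0,1,2]
  #11 pop 4: in=[-4,5] → [-4,5] (was [-1,5]); enqueue [3]
  #12 pop 5: in=[-5,5] → [-5,3] (was [-4,3]); enqueue [4]
  #13 pop 0: in=[-4,5] → [-1,5] (no change)
  #14 pop 1: in=[-4,5] → [-4,5] (was [-1,5]); enqueue [5]
  #15 pop 2: in=[-5,5] → [-5,3] (no change)
  #16 pop 3: in=[-5,5] → [-5,5] (was [-4,5]); enqueue [0,1,2]
  #17 pop 4: in=[-5,5] → [-5,5] (was [-4,5]); enqueue [3]
  #18 pop 5: in=[-5,5] → [-5,3] (no change)
  #19 pop 0: in=[-5,5] → [-1,5] (no change)
  #20 pop 1: in=[-5,5] → [-5,5] (was [-4,5]); enqueue [4,5]
  #21 pop 2: in=[-5,5] → [-5,3] (no change)
  #22 pop 3: in=[-5,5] → [-5,5] (no change)
  #23 pop 4: in=[-5,5] → [-5,5] (no change)
  #24 pop 5: in=[-5,5] → [-5,3] (no change)

Fixpoint:
  val[0] = [-1,5]
  val[1] = [-5,5]
  val[2] = [-5,3]
  val[3] = [-5,5]
  val[4] = [-5,5]
  val[5] = [-5,3]

24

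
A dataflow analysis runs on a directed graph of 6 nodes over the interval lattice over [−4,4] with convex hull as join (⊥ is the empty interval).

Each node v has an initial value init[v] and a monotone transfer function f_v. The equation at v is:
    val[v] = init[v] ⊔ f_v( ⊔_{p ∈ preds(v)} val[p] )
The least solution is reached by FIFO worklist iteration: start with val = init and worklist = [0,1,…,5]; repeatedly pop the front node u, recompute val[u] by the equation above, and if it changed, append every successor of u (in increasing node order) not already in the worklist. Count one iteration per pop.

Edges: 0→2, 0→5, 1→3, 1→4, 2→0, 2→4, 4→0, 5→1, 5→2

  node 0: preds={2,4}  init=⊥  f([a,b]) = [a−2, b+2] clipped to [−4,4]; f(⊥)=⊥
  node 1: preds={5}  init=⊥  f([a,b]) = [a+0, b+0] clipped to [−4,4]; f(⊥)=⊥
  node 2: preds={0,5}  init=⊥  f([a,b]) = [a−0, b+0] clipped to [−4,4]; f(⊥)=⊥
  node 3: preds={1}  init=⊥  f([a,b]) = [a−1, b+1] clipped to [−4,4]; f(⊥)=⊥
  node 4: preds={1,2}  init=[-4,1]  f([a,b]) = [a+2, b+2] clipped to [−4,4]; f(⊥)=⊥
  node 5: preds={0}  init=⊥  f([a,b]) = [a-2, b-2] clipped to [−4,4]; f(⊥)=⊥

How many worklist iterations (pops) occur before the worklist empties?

Worklist (17 pops):
  #1 pop 0: in=[-4,1] → [-4,3] (was ⊥); enqueue []
  #2 pop 1: in=⊥ → ⊥ (no change)
  #3 pop 2: in=[-4,3] → [-4,3] (was ⊥); enqueue [0]
  #4 pop 3: in=⊥ → ⊥ (no change)
  #5 pop 4: in=[-4,3] → [-4,4] (was [-4,1]); enqueue []
  #6 pop 5: in=[-4,3] → [-4,1] (was ⊥); enqueue [1,2]
  #7 pop 0: in=[-4,4] → [-4,4] (was [-4,3]); enqueue [5]
  #8 pop 1: in=[-4,1] → [-4,1] (was ⊥); enqueue [3,4]
  #9 pop 2: in=[-4,4] → [-4,4] (was [-4,3]); enqueue [0]
  #10 pop 5: in=[-4,4] → [-4,2] (was [-4,1]); enqueue [1,2]
  #11 pop 3: in=[-4,1] → [-4,2] (was ⊥); enqueue []
  #12 pop 4: in=[-4,4] → [-4,4] (no change)
  #13 pop 0: in=[-4,4] → [-4,4] (no change)
  #14 pop 1: in=[-4,2] → [-4,2] (was [-4,1]); enqueue [3,4]
  #15 pop 2: in=[-4,4] → [-4,4] (no change)
  #16 pop 3: in=[-4,2] → [-4,3] (was [-4,2]); enqueue []
  #17 pop 4: in=[-4,4] → [-4,4] (no change)

Fixpoint:
  val[0] = [-4,4]
  val[1] = [-4,2]
  val[2] = [-4,4]
  val[3] = [-4,3]
  val[4] = [-4,4]
  val[5] = [-4,2]

17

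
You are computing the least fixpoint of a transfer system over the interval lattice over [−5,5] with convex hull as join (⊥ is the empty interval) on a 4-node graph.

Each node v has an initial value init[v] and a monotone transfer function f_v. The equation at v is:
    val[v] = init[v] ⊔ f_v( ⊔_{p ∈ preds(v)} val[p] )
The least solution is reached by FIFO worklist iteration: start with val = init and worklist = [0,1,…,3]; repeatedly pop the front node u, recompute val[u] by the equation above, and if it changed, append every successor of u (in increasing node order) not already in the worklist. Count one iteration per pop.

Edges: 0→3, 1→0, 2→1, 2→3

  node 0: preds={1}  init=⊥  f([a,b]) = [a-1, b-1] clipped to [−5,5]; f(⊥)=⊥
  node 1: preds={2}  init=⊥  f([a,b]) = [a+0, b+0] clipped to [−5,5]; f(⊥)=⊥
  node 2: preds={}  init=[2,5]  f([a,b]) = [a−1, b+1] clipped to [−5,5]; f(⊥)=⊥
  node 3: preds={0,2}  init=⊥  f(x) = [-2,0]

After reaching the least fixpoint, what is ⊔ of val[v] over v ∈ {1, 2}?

Worklist (6 pops):
  #1 pop 0: in=⊥ → ⊥ (no change)
  #2 pop 1: in=[2,5] → [2,5] (was ⊥); enqueue [0]
  #3 pop 2: in=⊥ → [2,5] (no change)
  #4 pop 3: in=[2,5] → [-2,0] (was ⊥); enqueue []
  #5 pop 0: in=[2,5] → [1,4] (was ⊥); enqueue [3]
  #6 pop 3: in=[1,5] → [-2,0] (no change)

Fixpoint:
  val[0] = [1,4]
  val[1] = [2,5]
  val[2] = [2,5]
  val[3] = [-2,0]

[2,5]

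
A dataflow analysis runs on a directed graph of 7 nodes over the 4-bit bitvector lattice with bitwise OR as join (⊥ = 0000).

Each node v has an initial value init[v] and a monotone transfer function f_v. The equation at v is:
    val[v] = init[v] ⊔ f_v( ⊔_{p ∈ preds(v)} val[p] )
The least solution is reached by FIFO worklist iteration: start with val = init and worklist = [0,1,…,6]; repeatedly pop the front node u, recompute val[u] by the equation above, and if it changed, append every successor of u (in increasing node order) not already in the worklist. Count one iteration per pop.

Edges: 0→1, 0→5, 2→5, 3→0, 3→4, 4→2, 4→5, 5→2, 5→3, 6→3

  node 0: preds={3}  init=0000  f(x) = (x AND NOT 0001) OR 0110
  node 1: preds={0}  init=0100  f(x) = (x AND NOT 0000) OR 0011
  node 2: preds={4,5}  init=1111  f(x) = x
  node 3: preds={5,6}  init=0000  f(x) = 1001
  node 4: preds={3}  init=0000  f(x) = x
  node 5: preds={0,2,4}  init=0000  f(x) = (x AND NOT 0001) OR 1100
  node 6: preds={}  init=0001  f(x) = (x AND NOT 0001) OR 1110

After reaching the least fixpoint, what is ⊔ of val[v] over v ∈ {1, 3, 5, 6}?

Trace (12 dequeues):
  [1] u=0 | in 0000 | out 0110 | prev 0000 | push {}
  [2] u=1 | in 0110 | out 0111 | prev 0100 | push {}
  [3] u=2 | in 0000 | out 1111 | ==
  [4] u=3 | in 0001 | out 1001 | prev 0000 | push {0}
  [5] u=4 | in 1001 | out 1001 | prev 0000 | push {2}
  [6] u=5 | in 1111 | out 1110 | prev 0000 | push {3}
  [7] u=6 | in 0000 | out 1111 | prev 0001 | push {}
  [8] u=0 | in 1001 | out 1110 | prev 0110 | push {1,5}
  [9] u=2 | in 1111 | out 1111 | ==
  [10] u=3 | in 1111 | out 1001 | ==
  [11] u=1 | in 1110 | out 1111 | prev 0111 | push {}
  [12] u=5 | in 1111 | out 1110 | ==

Converged values:
  [0] 1110
  [1] 1111
  [2] 1111
  [3] 1001
  [4] 1001
  [5] 1110
  [6] 1111

1111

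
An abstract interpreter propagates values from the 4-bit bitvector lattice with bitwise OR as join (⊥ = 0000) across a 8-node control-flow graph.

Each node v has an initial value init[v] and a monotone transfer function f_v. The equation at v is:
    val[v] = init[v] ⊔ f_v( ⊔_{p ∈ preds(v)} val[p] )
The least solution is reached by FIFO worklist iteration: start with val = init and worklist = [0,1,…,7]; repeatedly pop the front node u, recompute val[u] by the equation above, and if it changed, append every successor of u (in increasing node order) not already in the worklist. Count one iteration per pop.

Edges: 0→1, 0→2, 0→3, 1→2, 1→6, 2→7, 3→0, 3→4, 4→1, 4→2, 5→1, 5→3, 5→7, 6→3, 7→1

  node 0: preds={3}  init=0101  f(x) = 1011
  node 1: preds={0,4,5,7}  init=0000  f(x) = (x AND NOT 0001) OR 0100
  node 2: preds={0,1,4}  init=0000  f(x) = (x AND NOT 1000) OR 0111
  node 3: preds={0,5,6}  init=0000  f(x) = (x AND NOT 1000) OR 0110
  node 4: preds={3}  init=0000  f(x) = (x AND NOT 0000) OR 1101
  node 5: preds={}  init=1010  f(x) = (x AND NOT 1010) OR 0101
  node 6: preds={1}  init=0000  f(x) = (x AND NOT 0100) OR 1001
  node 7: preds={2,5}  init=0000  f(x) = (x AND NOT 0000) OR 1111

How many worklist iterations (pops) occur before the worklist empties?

12

Iteration log — 12 steps:
  step 1. node 0  ⊔preds=0000  new=1111  old=0101  +wl: 
  step 2. node 1  ⊔preds=1111  new=1110  old=0000  +wl: 
  step 3. node 2  ⊔preds=1111  new=0111  old=0000  +wl: 
  step 4. node 3  ⊔preds=1111  new=0111  old=0000  +wl: 0
  step 5. node 4  ⊔preds=0111  new=1111  old=0000  +wl: 1,2
  step 6. node 5  ⊔preds=0000  new=1111  old=1010  +wl: 3
  step 7. node 6  ⊔preds=1110  new=1011  old=0000  +wl: 
  step 8. node 7  ⊔preds=1111  new=1111  old=0000  +wl: 
  step 9. node 0  ⊔preds=0111  new=1111  stable
  step 10. node 1  ⊔preds=1111  new=1110  stable
  step 11. node 2  ⊔preds=1111  new=0111  stable
  step 12. node 3  ⊔preds=1111  new=0111  stable

Least fixpoint reached:
  node 0: 1111
  node 1: 1110
  node 2: 0111
  node 3: 0111
  node 4: 1111
  node 5: 1111
  node 6: 1011
  node 7: 1111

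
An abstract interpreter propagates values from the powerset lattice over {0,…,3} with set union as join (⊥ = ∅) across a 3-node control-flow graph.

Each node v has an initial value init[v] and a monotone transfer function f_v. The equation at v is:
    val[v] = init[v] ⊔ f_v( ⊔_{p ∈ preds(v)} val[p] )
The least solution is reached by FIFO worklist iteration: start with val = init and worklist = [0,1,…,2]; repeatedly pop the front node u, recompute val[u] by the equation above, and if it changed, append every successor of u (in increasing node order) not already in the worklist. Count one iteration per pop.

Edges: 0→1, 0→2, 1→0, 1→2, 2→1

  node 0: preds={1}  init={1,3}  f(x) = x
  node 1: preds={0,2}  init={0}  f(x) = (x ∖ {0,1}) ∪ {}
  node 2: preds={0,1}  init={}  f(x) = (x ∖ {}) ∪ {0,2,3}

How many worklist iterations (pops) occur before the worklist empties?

Trace (8 dequeues):
  [1] u=0 | in {0} | out {0,1,3} | prev {1,3} | push {}
  [2] u=1 | in {0,1,3} | out {0,3} | prev {0} | push {0}
  [3] u=2 | in {0,1,3} | out {0,1,2,3} | prev {} | push {1}
  [4] u=0 | in {0,3} | out {0,1,3} | ==
  [5] u=1 | in {0,1,2,3} | out {0,2,3} | prev {0,3} | push {0,2}
  [6] u=0 | in {0,2,3} | out {0,1,2,3} | prev {0,1,3} | push {1}
  [7] u=2 | in {0,1,2,3} | out {0,1,2,3} | ==
  [8] u=1 | in {0,1,2,3} | out {0,2,3} | ==

Converged values:
  [0] {0,1,2,3}
  [1] {0,2,3}
  [2] {0,1,2,3}

8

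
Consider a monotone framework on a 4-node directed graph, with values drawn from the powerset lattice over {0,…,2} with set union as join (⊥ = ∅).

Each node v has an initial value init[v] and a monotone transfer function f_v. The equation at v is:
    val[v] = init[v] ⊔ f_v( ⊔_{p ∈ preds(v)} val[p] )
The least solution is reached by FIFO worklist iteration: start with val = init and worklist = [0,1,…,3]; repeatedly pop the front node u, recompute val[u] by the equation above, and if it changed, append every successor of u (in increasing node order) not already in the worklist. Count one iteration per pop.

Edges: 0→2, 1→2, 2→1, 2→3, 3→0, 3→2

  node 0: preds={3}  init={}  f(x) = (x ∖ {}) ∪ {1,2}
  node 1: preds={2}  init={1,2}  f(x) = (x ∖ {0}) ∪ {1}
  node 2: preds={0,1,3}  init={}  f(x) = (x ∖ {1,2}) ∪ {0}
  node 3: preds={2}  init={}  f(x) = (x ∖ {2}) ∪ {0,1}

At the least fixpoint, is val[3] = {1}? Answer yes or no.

no

Trace (7 dequeues):
  [1] u=0 | in {} | out {1,2} | prev {} | push {}
  [2] u=1 | in {} | out {1,2} | ==
  [3] u=2 | in {1,2} | out {0} | prev {} | push {1}
  [4] u=3 | in {0} | out {0,1} | prev {} | push {0,2}
  [5] u=1 | in {0} | out {1,2} | ==
  [6] u=0 | in {0,1} | out {0,1,2} | prev {1,2} | push {}
  [7] u=2 | in {0,1,2} | out {0} | ==

Converged values:
  [0] {0,1,2}
  [1] {1,2}
  [2] {0}
  [3] {0,1}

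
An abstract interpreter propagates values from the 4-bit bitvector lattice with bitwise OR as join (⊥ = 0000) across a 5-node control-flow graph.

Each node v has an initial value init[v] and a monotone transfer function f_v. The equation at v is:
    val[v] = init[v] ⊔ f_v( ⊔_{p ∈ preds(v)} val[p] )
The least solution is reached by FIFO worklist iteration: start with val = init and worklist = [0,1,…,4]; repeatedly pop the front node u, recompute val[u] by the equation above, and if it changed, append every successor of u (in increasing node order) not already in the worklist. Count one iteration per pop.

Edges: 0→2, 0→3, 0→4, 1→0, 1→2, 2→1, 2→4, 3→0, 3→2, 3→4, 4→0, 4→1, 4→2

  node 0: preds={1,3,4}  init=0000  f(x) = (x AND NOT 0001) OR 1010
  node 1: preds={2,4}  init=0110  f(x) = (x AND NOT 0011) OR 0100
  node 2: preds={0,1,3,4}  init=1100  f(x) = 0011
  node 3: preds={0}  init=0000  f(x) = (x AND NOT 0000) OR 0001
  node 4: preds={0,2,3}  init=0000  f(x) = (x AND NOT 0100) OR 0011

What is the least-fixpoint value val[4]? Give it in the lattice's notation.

Trace (8 dequeues):
  [1] u=0 | in 0110 | out 1110 | prev 0000 | push {}
  [2] u=1 | in 1100 | out 1110 | prev 0110 | push {0}
  [3] u=2 | in 1110 | out 1111 | prev 1100 | push {1}
  [4] u=3 | in 1110 | out 1111 | prev 0000 | push {2}
  [5] u=4 | in 1111 | out 1011 | prev 0000 | push {}
  [6] u=0 | in 1111 | out 1110 | ==
  [7] u=1 | in 1111 | out 1110 | ==
  [8] u=2 | in 1111 | out 1111 | ==

Converged values:
  [0] 1110
  [1] 1110
  [2] 1111
  [3] 1111
  [4] 1011

1011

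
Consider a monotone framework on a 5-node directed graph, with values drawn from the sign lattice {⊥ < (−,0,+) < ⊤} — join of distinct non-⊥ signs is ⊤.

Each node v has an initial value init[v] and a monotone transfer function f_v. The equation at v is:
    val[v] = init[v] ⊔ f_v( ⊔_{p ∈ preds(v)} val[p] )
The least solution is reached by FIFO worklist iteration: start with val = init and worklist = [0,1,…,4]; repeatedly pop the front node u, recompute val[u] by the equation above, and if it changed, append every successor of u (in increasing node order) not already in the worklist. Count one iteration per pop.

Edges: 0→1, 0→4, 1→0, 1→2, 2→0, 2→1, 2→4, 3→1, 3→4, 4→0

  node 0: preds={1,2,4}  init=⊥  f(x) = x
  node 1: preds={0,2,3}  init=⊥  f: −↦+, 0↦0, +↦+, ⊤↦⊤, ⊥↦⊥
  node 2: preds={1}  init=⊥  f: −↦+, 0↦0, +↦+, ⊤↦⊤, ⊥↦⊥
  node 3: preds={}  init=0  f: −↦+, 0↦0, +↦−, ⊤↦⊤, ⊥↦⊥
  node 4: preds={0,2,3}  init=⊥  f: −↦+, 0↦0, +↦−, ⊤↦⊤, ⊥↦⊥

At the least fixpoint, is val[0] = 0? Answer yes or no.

Trace (8 dequeues):
  [1] u=0 | in ⊥ | out ⊥ | ==
  [2] u=1 | in 0 | out 0 | prev ⊥ | push {0}
  [3] u=2 | in 0 | out 0 | prev ⊥ | push {1}
  [4] u=3 | in ⊥ | out 0 | ==
  [5] u=4 | in 0 | out 0 | prev ⊥ | push {}
  [6] u=0 | in 0 | out 0 | prev ⊥ | push {4}
  [7] u=1 | in 0 | out 0 | ==
  [8] u=4 | in 0 | out 0 | ==

Converged values:
  [0] 0
  [1] 0
  [2] 0
  [3] 0
  [4] 0

yes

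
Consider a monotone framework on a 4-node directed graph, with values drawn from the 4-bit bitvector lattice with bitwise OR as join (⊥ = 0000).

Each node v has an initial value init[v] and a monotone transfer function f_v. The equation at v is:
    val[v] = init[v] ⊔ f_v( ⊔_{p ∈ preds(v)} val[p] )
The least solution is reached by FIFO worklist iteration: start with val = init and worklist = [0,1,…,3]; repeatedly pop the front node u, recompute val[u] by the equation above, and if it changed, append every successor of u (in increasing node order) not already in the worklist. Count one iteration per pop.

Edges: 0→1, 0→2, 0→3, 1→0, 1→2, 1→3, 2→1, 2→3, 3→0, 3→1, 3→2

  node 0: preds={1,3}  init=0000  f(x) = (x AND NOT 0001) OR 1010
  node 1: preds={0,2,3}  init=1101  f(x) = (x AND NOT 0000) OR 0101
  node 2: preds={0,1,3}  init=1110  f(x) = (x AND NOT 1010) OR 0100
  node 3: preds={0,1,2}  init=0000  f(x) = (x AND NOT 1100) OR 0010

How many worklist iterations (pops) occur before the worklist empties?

Iteration log — 7 steps:
  step 1. node 0  ⊔preds=1101  new=1110  old=0000  +wl: 
  step 2. node 1  ⊔preds=1110  new=1111  old=1101  +wl: 0
  step 3. node 2  ⊔preds=1111  new=1111  old=1110  +wl: 1
  step 4. node 3  ⊔preds=1111  new=0011  old=0000  +wl: 2
  step 5. node 0  ⊔preds=1111  new=1110  stable
  step 6. node 1  ⊔preds=1111  new=1111  stable
  step 7. node 2  ⊔preds=1111  new=1111  stable

Least fixpoint reached:
  node 0: 1110
  node 1: 1111
  node 2: 1111
  node 3: 0011

7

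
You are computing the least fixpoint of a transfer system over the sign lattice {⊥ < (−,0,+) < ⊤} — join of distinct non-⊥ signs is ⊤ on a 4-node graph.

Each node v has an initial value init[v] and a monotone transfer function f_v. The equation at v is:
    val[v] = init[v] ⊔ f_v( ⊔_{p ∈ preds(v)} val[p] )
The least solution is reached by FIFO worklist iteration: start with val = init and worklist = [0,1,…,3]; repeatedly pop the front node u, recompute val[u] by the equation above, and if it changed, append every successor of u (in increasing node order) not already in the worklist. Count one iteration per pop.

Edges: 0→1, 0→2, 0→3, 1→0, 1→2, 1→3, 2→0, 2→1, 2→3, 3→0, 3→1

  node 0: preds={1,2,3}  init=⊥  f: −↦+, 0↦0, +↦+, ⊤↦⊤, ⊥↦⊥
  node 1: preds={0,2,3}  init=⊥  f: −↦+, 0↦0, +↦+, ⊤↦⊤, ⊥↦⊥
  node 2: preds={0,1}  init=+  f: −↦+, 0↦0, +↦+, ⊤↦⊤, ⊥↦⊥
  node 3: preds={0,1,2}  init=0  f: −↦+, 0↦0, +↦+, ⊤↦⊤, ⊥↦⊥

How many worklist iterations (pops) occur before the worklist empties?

Trace (6 dequeues):
  [1] u=0 | in ⊤ | out ⊤ | prev ⊥ | push {}
  [2] u=1 | in ⊤ | out ⊤ | prev ⊥ | push {0}
  [3] u=2 | in ⊤ | out ⊤ | prev + | push {1}
  [4] u=3 | in ⊤ | out ⊤ | prev 0 | push {}
  [5] u=0 | in ⊤ | out ⊤ | ==
  [6] u=1 | in ⊤ | out ⊤ | ==

Converged values:
  [0] ⊤
  [1] ⊤
  [2] ⊤
  [3] ⊤

6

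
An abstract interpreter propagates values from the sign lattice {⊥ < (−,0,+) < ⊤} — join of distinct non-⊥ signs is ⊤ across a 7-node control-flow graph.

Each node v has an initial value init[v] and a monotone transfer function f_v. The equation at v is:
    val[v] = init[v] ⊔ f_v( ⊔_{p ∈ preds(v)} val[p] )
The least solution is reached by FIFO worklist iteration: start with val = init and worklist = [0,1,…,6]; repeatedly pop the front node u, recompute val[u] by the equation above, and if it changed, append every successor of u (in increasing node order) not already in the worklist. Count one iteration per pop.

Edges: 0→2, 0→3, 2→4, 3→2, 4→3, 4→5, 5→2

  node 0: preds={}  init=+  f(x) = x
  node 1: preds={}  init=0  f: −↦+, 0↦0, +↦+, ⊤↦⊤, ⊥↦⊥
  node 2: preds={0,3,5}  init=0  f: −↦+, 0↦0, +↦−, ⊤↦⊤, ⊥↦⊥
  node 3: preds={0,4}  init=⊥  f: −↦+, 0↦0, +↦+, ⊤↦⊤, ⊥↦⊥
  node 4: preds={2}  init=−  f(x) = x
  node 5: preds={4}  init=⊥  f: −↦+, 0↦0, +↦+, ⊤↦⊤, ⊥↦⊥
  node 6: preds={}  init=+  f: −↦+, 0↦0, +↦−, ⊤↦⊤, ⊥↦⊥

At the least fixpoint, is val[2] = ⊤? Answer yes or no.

Iteration log — 9 steps:
  step 1. node 0  ⊔preds=⊥  new=+  stable
  step 2. node 1  ⊔preds=⊥  new=0  stable
  step 3. node 2  ⊔preds=+  new=⊤  old=0  +wl: 
  step 4. node 3  ⊔preds=⊤  new=⊤  old=⊥  +wl: 2
  step 5. node 4  ⊔preds=⊤  new=⊤  old=−  +wl: 3
  step 6. node 5  ⊔preds=⊤  new=⊤  old=⊥  +wl: 
  step 7. node 6  ⊔preds=⊥  new=+  stable
  step 8. node 2  ⊔preds=⊤  new=⊤  stable
  step 9. node 3  ⊔preds=⊤  new=⊤  stable

Least fixpoint reached:
  node 0: +
  node 1: 0
  node 2: ⊤
  node 3: ⊤
  node 4: ⊤
  node 5: ⊤
  node 6: +

yes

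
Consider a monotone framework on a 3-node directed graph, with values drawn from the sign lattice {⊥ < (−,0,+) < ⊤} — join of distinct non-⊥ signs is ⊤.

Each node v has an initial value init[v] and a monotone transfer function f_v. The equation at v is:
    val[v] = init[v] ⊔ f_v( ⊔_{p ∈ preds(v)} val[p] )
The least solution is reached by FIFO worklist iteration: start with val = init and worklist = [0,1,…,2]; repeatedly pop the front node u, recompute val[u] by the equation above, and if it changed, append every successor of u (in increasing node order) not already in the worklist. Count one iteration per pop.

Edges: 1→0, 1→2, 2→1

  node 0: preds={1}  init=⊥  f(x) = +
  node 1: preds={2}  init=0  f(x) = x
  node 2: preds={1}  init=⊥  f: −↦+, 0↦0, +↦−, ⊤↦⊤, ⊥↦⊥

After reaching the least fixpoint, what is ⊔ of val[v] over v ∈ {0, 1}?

Iteration log — 4 steps:
  step 1. node 0  ⊔preds=0  new=+  old=⊥  +wl: 
  step 2. node 1  ⊔preds=⊥  new=0  stable
  step 3. node 2  ⊔preds=0  new=0  old=⊥  +wl: 1
  step 4. node 1  ⊔preds=0  new=0  stable

Least fixpoint reached:
  node 0: +
  node 1: 0
  node 2: 0

⊤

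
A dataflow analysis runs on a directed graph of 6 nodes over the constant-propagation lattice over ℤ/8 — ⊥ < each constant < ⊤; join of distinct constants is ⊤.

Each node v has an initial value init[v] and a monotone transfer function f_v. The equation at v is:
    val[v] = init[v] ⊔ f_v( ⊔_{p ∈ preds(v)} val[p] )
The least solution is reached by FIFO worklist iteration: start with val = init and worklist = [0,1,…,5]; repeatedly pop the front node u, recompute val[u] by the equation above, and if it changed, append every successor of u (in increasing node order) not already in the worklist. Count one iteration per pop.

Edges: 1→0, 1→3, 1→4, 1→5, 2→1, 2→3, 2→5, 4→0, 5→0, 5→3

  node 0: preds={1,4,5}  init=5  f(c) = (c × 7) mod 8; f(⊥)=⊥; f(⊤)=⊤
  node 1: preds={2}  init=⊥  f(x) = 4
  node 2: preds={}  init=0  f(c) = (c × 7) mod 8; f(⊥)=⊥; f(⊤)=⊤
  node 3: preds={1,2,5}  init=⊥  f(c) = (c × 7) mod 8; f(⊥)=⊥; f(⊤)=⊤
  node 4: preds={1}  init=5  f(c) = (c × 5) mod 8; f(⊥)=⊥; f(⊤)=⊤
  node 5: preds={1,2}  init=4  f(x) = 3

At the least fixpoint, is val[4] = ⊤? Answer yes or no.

Trace (8 dequeues):
  [1] u=0 | in ⊤ | out ⊤ | prev 5 | push {}
  [2] u=1 | in 0 | out 4 | prev ⊥ | push {0}
  [3] u=2 | in ⊥ | out 0 | ==
  [4] u=3 | in ⊤ | out ⊤ | prev ⊥ | push {}
  [5] u=4 | in 4 | out ⊤ | prev 5 | push {}
  [6] u=5 | in ⊤ | out ⊤ | prev 4 | push {3}
  [7] u=0 | in ⊤ | out ⊤ | ==
  [8] u=3 | in ⊤ | out ⊤ | ==

Converged values:
  [0] ⊤
  [1] 4
  [2] 0
  [3] ⊤
  [4] ⊤
  [5] ⊤

yes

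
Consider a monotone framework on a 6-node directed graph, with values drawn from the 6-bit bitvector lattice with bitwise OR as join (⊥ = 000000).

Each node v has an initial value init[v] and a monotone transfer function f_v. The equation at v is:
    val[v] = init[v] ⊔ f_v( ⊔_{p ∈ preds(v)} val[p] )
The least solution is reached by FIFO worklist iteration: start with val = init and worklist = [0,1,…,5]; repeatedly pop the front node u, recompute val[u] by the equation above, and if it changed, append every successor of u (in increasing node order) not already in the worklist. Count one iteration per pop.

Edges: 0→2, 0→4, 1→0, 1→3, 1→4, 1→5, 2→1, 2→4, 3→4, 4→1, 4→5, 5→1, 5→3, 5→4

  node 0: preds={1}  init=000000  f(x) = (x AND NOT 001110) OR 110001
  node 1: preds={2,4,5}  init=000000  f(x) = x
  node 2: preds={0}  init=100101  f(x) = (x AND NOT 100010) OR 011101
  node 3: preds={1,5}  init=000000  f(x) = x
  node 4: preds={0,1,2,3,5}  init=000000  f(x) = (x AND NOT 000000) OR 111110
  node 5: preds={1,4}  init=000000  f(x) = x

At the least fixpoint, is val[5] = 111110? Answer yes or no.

Worklist (12 pops):
  #1 pop 0: in=000000 → 110001 (was 000000); enqueue []
  #2 pop 1: in=100101 → 100101 (was 000000); enqueue [0]
  #3 pop 2: in=110001 → 111101 (was 100101); enqueue [1]
  #4 pop 3: in=100101 → 100101 (was 000000); enqueue []
  #5 pop 4: in=111101 → 111111 (was 000000); enqueue []
  #6 pop 5: in=111111 → 111111 (was 000000); enqueue [3,4]
  #7 pop 0: in=100101 → 110001 (no change)
  #8 pop 1: in=111111 → 111111 (was 100101); enqueue [0,5]
  #9 pop 3: in=111111 → 111111 (was 100101); enqueue []
  #10 pop 4: in=111111 → 111111 (no change)
  #11 pop 0: in=111111 → 110001 (no change)
  #12 pop 5: in=111111 → 111111 (no change)

Fixpoint:
  val[0] = 110001
  val[1] = 111111
  val[2] = 111101
  val[3] = 111111
  val[4] = 111111
  val[5] = 111111

no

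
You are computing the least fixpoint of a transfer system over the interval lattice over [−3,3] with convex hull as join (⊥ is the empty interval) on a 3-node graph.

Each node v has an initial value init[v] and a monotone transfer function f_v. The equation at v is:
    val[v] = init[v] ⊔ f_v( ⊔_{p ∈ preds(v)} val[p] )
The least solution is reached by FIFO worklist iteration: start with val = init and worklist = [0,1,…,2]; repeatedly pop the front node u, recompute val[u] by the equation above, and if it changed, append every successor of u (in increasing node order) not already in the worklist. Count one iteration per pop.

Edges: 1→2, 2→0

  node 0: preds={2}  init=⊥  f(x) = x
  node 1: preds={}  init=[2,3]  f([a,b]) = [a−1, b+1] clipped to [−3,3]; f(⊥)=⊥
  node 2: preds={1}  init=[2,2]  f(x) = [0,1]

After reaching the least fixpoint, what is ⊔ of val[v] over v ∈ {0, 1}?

[0,3]

Iteration log — 4 steps:
  step 1. node 0  ⊔preds=[2,2]  new=[2,2]  old=⊥  +wl: 
  step 2. node 1  ⊔preds=⊥  new=[2,3]  stable
  step 3. node 2  ⊔preds=[2,3]  new=[0,2]  old=[2,2]  +wl: 0
  step 4. node 0  ⊔preds=[0,2]  new=[0,2]  old=[2,2]  +wl: 

Least fixpoint reached:
  node 0: [0,2]
  node 1: [2,3]
  node 2: [0,2]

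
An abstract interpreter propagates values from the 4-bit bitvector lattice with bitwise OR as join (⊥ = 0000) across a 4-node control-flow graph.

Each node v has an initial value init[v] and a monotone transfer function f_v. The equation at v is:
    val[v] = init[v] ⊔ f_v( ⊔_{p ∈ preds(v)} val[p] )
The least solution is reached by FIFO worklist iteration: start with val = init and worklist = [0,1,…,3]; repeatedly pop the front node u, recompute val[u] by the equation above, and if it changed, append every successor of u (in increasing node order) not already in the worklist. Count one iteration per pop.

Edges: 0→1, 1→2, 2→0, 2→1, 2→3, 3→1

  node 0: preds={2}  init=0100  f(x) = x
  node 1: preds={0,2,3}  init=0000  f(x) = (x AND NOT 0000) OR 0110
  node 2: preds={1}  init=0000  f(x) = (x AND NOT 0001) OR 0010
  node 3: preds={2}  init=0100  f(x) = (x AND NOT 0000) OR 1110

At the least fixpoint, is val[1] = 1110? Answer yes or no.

Trace (10 dequeues):
  [1] u=0 | in 0000 | out 0100 | ==
  [2] u=1 | in 0100 | out 0110 | prev 0000 | push {}
  [3] u=2 | in 0110 | out 0110 | prev 0000 | push {0,1}
  [4] u=3 | in 0110 | out 1110 | prev 0100 | push {}
  [5] u=0 | in 0110 | out 0110 | prev 0100 | push {}
  [6] u=1 | in 1110 | out 1110 | prev 0110 | push {2}
  [7] u=2 | in 1110 | out 1110 | prev 0110 | push {0,1,3}
  [8] u=0 | in 1110 | out 1110 | prev 0110 | push {}
  [9] u=1 | in 1110 | out 1110 | ==
  [10] u=3 | in 1110 | out 1110 | ==

Converged values:
  [0] 1110
  [1] 1110
  [2] 1110
  [3] 1110

yes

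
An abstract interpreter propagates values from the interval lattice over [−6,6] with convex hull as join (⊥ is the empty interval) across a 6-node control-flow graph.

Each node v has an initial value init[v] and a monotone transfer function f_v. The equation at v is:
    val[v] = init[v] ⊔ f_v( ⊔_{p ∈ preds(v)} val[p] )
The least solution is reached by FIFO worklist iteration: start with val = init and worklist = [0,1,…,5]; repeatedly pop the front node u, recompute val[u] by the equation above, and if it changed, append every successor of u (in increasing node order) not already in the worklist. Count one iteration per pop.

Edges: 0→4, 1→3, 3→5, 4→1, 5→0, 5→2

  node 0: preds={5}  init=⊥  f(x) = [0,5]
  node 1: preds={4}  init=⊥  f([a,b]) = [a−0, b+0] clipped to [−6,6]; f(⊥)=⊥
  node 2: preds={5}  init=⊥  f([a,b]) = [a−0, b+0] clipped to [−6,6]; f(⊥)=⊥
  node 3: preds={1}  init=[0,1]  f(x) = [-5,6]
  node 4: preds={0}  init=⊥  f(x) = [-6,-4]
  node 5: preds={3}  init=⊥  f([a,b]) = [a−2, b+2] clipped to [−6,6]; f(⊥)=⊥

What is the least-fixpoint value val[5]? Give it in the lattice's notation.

[-6,6]

Trace (10 dequeues):
  [1] u=0 | in ⊥ | out [0,5] | prev ⊥ | push {}
  [2] u=1 | in ⊥ | out ⊥ | ==
  [3] u=2 | in ⊥ | out ⊥ | ==
  [4] u=3 | in ⊥ | out [-5,6] | prev [0,1] | push {}
  [5] u=4 | in [0,5] | out [-6,-4] | prev ⊥ | push {1}
  [6] u=5 | in [-5,6] | out [-6,6] | prev ⊥ | push {0,2}
  [7] u=1 | in [-6,-4] | out [-6,-4] | prev ⊥ | push {3}
  [8] u=0 | in [-6,6] | out [0,5] | ==
  [9] u=2 | in [-6,6] | out [-6,6] | prev ⊥ | push {}
  [10] u=3 | in [-6,-4] | out [-5,6] | ==

Converged values:
  [0] [0,5]
  [1] [-6,-4]
  [2] [-6,6]
  [3] [-5,6]
  [4] [-6,-4]
  [5] [-6,6]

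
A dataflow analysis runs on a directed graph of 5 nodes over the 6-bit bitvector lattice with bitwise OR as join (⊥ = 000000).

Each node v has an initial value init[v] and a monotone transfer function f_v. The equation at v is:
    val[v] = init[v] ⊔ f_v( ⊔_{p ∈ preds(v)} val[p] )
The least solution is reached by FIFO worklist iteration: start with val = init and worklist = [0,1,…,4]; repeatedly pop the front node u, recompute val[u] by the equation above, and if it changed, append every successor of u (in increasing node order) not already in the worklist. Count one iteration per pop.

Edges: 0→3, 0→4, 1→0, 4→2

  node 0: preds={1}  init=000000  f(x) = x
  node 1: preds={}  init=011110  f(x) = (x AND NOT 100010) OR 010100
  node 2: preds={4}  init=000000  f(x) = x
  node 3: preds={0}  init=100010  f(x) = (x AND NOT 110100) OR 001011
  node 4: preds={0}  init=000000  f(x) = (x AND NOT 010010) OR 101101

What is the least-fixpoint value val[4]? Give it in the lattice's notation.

Iteration log — 6 steps:
  step 1. node 0  ⊔preds=011110  new=011110  old=000000  +wl: 
  step 2. node 1  ⊔preds=000000  new=011110  stable
  step 3. node 2  ⊔preds=000000  new=000000  stable
  step 4. node 3  ⊔preds=011110  new=101011  old=100010  +wl: 
  step 5. node 4  ⊔preds=011110  new=101101  old=000000  +wl: 2
  step 6. node 2  ⊔preds=101101  new=101101  old=000000  +wl: 

Least fixpoint reached:
  node 0: 011110
  node 1: 011110
  node 2: 101101
  node 3: 101011
  node 4: 101101

101101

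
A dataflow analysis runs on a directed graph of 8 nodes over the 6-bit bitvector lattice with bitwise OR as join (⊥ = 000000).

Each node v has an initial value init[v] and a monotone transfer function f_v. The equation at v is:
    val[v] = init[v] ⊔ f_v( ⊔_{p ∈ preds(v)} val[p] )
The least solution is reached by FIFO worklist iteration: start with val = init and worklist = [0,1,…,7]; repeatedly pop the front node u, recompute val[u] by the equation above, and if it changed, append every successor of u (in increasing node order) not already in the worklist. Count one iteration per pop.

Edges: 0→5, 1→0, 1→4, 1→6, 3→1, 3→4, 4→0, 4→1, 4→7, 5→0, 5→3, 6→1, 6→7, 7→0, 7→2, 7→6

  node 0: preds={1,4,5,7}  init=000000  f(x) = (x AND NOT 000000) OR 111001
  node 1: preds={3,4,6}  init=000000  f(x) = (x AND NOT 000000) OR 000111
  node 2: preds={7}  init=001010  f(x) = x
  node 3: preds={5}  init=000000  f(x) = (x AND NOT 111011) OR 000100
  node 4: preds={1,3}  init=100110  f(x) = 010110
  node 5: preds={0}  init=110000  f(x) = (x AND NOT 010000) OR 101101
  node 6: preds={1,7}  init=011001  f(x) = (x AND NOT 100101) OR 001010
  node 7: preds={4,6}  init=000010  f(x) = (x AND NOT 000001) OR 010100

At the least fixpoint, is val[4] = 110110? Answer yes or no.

yes

Worklist (13 pops):
  #1 pop 0: in=110110 → 111111 (was 000000); enqueue []
  #2 pop 1: in=111111 → 111111 (was 000000); enqueue [0]
  #3 pop 2: in=000010 → 001010 (no change)
  #4 pop 3: in=110000 → 000100 (was 000000); enqueue [1]
  #5 pop 4: in=111111 → 110110 (was 100110); enqueue []
  #6 pop 5: in=111111 → 111111 (was 110000); enqueue [3]
  #7 pop 6: in=111111 → 011011 (was 011001); enqueue []
  #8 pop 7: in=111111 → 111110 (was 000010); enqueue [2,6]
  #9 pop 0: in=111111 → 111111 (no change)
  #10 pop 1: in=111111 → 111111 (no change)
  #11 pop 3: in=111111 → 000100 (no change)
  #12 pop 2: in=111110 → 111110 (was 001010); enqueue []
  #13 pop 6: in=111111 → 011011 (no change)

Fixpoint:
  val[0] = 111111
  val[1] = 111111
  val[2] = 111110
  val[3] = 000100
  val[4] = 110110
  val[5] = 111111
  val[6] = 011011
  val[7] = 111110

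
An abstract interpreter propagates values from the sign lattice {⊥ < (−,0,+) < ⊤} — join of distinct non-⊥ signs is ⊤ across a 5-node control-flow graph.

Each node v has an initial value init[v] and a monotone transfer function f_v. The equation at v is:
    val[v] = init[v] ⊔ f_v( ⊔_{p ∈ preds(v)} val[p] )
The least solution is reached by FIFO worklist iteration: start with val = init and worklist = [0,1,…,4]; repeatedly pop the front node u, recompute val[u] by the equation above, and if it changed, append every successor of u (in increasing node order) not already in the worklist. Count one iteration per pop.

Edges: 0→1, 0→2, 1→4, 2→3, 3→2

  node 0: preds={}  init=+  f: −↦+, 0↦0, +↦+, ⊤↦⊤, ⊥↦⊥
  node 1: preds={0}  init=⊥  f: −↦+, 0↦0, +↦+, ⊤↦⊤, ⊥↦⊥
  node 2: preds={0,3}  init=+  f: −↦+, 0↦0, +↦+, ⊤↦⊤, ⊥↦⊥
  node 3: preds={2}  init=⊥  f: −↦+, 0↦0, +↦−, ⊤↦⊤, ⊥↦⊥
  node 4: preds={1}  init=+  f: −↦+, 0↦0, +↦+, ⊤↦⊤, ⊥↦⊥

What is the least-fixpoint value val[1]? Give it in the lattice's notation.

+

Trace (8 dequeues):
  [1] u=0 | in ⊥ | out + | ==
  [2] u=1 | in + | out + | prev ⊥ | push {}
  [3] u=2 | in + | out + | ==
  [4] u=3 | in + | out − | prev ⊥ | push {2}
  [5] u=4 | in + | out + | ==
  [6] u=2 | in ⊤ | out ⊤ | prev + | push {3}
  [7] u=3 | in ⊤ | out ⊤ | prev − | push {2}
  [8] u=2 | in ⊤ | out ⊤ | ==

Converged values:
  [0] +
  [1] +
  [2] ⊤
  [3] ⊤
  [4] +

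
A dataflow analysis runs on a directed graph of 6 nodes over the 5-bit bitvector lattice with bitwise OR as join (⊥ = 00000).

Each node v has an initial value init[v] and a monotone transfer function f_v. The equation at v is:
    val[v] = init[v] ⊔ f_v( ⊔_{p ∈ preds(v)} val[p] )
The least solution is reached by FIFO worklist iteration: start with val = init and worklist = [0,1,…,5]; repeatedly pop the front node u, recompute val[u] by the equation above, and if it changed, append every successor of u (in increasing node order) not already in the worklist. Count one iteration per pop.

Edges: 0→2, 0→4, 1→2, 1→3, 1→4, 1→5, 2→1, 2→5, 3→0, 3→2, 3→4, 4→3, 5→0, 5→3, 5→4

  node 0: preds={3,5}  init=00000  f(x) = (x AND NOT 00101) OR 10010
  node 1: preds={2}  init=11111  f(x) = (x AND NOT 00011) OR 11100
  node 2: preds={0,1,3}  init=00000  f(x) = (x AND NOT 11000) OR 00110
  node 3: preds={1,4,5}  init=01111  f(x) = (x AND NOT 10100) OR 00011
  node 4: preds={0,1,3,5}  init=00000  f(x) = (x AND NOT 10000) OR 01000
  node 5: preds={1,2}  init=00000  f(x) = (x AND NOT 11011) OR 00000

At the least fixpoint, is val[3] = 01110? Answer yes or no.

no

Iteration log — 10 steps:
  step 1. node 0  ⊔preds=01111  new=11010  old=00000  +wl: 
  step 2. node 1  ⊔preds=00000  new=11111  stable
  step 3. node 2  ⊔preds=11111  new=00111  old=00000  +wl: 1
  step 4. node 3  ⊔preds=11111  new=01111  stable
  step 5. node 4  ⊔preds=11111  new=01111  old=00000  +wl: 3
  step 6. node 5  ⊔preds=11111  new=00100  old=00000  +wl: 0,4
  step 7. node 1  ⊔preds=00111  new=11111  stable
  step 8. node 3  ⊔preds=11111  new=01111  stable
  step 9. node 0  ⊔preds=01111  new=11010  stable
  step 10. node 4  ⊔preds=11111  new=01111  stable

Least fixpoint reached:
  node 0: 11010
  node 1: 11111
  node 2: 00111
  node 3: 01111
  node 4: 01111
  node 5: 00100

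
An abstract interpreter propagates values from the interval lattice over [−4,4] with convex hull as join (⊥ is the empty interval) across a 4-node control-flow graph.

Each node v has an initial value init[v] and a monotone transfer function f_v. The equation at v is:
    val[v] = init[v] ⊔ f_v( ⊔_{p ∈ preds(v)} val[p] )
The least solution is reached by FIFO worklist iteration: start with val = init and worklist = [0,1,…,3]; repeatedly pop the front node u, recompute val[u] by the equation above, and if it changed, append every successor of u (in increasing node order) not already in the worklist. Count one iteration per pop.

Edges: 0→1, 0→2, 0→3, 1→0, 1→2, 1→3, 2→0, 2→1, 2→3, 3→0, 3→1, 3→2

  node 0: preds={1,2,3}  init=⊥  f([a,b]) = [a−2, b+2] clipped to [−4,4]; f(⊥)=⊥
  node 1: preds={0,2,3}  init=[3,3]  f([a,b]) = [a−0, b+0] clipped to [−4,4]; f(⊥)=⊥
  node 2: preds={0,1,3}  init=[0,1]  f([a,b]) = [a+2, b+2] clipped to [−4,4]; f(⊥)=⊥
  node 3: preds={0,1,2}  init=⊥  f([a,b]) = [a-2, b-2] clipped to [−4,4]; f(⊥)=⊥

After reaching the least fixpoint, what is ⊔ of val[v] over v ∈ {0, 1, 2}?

Worklist (10 pops):
  #1 pop 0: in=[0,3] → [-2,4] (was ⊥); enqueue []
  #2 pop 1: in=[-2,4] → [-2,4] (was [3,3]); enqueue [0]
  #3 pop 2: in=[-2,4] → [0,4] (was [0,1]); enqueue [1]
  #4 pop 3: in=[-2,4] → [-4,2] (was ⊥); enqueue [2]
  #5 pop 0: in=[-4,4] → [-4,4] (was [-2,4]); enqueue [3]
  #6 pop 1: in=[-4,4] → [-4,4] (was [-2,4]); enqueue [0]
  #7 pop 2: in=[-4,4] → [-2,4] (was [0,4]); enqueue [1]
  #8 pop 3: in=[-4,4] → [-4,2] (no change)
  #9 pop 0: in=[-4,4] → [-4,4] (no change)
  #10 pop 1: in=[-4,4] → [-4,4] (no change)

Fixpoint:
  val[0] = [-4,4]
  val[1] = [-4,4]
  val[2] = [-2,4]
  val[3] = [-4,2]

[-4,4]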